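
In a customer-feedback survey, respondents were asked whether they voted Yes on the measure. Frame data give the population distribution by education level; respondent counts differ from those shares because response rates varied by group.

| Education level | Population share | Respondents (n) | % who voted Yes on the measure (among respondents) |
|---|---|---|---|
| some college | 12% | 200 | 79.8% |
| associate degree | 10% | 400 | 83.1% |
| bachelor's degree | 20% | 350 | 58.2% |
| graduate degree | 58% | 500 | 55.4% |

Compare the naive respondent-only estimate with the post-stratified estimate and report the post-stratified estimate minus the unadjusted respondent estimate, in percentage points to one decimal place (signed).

-5.4 percentage points

Naive respondent-only estimate (weights = respondent counts):
  (200/1450)×79.8 + (400/1450)×83.1 + (350/1450)×58.2 + (500/1450)×55.4 = 67.0828%
Reweighting by population education level shares:
  0.12×79.8 + 0.1×83.1 + 0.2×58.2 + 0.58×55.4 = 61.658%
Difference = 61.658 − 67.0828 = -5.4248 pp.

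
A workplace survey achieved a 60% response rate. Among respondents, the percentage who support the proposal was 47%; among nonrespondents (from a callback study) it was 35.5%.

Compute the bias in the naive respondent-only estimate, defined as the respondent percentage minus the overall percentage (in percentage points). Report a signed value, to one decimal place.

Nonresponse fraction = 1 − 0.6 = 0.4.
Bias = (nonresponse fraction) × (respondent percentage − nonrespondent percentage)
     = 0.4 × (47 − 35.5) = 0.4 × 11.5 = 4.6.

+4.6 percentage points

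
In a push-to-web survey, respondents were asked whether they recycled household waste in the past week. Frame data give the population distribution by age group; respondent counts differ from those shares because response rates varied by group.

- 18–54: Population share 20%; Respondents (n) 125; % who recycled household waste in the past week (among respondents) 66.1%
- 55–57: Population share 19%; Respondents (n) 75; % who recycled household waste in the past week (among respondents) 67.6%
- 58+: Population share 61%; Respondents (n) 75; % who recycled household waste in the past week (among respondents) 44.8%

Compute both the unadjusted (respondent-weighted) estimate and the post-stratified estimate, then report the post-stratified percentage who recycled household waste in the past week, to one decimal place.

53.4%

Without adjustment, the pooled respondent share is:
  (125/275)×66.1 + (75/275)×67.6 + (75/275)×44.8 = 60.7%
Reweighting by population age group shares:
  0.2×66.1 + 0.19×67.6 + 0.61×44.8 = 53.392%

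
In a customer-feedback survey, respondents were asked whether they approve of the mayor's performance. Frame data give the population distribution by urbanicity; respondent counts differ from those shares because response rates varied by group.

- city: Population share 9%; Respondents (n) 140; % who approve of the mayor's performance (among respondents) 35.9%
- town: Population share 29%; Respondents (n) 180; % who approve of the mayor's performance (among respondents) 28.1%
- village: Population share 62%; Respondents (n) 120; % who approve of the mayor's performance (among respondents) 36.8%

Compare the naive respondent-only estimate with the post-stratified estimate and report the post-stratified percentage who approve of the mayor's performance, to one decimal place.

Unadjusted (pooled respondent) estimate weights by respondent counts:
  (140/440)×35.9 + (180/440)×28.1 + (120/440)×36.8 = 32.9545%
Reweighting by population urbanicity shares:
  0.09×35.9 + 0.29×28.1 + 0.62×36.8 = 34.196%

34.2%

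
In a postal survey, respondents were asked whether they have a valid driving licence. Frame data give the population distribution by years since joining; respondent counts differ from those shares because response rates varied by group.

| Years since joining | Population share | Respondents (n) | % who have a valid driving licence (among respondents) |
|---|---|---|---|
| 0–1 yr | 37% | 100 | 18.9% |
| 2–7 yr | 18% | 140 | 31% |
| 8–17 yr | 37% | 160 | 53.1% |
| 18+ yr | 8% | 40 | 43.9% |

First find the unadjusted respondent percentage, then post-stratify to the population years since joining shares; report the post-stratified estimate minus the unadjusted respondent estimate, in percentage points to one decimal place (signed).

-1.7 percentage points

Without adjustment, the pooled respondent share is:
  (100/440)×18.9 + (140/440)×31 + (160/440)×53.1 + (40/440)×43.9 = 37.4591%
Post-stratifying to population shares instead:
  0.37×18.9 + 0.18×31 + 0.37×53.1 + 0.08×43.9 = 35.732%
Difference = 35.732 − 37.4591 = -1.7271 pp.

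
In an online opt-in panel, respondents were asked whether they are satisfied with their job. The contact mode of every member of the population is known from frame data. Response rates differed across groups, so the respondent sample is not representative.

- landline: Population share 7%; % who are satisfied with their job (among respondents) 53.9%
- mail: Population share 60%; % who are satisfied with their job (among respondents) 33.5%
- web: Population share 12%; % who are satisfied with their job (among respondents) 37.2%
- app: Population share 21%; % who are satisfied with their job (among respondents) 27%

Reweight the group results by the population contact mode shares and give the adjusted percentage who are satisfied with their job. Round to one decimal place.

34.0%

Reweight to the known contact mode distribution:
  landline: 0.07 × 53.9 = 3.773
  mail: 0.6 × 33.5 = 20.1
  web: 0.12 × 37.2 = 4.464
  app: 0.21 × 27 = 5.67
Post-stratified estimate = 34.007 → 34.0%.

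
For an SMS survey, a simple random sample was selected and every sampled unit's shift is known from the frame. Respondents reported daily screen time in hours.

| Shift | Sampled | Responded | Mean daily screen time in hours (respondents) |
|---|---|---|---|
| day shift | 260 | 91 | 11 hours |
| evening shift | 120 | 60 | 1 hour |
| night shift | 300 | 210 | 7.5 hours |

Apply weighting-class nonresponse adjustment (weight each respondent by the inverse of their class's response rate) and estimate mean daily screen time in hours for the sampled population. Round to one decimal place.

7.7

Response rates by class: day shift 91/260 = 35%, evening shift 60/120 = 50%, night shift 210/300 = 70%.
With weight = n_sampled/n_responded per class, the weighted class total is n_sampled:
  day shift: 260 × 11 = 2860
  evening shift: 120 × 1 = 120
  night shift: 300 × 7.5 = 2250
Adjusted estimate = 5230 / 680 = 7.69118 → 7.7.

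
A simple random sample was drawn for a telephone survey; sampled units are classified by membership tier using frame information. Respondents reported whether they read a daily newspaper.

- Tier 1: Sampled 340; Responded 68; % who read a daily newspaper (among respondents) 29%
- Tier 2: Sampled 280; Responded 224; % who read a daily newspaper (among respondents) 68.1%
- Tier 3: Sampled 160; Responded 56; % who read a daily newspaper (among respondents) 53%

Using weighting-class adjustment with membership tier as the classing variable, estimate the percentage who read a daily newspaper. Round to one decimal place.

48.0%

Class response rates: Tier 1 68/340 = 20%, Tier 2 224/280 = 80%, Tier 3 56/160 = 35%.
Inverse-response-rate weighting restores each class to its sampled count, so class totals weight by n_sampled:
  Tier 1: 340 × 29 = 9860
  Tier 2: 280 × 68.1 = 19,068
  Tier 3: 160 × 53 = 8480
Adjusted estimate = 37,408 / 780 = 47.959 → 48.0%.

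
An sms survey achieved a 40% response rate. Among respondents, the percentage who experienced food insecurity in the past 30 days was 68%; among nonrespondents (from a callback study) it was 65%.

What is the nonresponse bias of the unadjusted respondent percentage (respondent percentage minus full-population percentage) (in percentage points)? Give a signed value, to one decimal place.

Nonresponse fraction = 1 − 0.4 = 0.6.
Bias = (nonresponse fraction) × (respondent percentage − nonrespondent percentage)
     = 0.6 × (68 − 65) = 0.6 × 3 = 1.8.

+1.8 percentage points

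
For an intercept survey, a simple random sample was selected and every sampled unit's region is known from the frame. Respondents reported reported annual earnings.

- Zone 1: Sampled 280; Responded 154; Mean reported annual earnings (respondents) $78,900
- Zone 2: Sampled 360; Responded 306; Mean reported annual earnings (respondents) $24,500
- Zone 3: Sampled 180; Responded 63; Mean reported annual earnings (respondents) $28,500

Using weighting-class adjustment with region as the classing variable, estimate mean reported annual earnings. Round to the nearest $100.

Class response rates: Zone 1 154/280 = 55%, Zone 2 306/360 = 85%, Zone 3 63/180 = 35%.
Weighting each respondent by the inverse class response rate inflates each class back to its sampled size, so the class weight is n_sampled:
  Zone 1: 280 × 78,900 = 22,092,000
  Zone 2: 360 × 24,500 = 8,820,000
  Zone 3: 180 × 28,500 = 5,130,000
Adjusted estimate = 36,042,000 / 820 = 43953.7 → $44,000.

$44,000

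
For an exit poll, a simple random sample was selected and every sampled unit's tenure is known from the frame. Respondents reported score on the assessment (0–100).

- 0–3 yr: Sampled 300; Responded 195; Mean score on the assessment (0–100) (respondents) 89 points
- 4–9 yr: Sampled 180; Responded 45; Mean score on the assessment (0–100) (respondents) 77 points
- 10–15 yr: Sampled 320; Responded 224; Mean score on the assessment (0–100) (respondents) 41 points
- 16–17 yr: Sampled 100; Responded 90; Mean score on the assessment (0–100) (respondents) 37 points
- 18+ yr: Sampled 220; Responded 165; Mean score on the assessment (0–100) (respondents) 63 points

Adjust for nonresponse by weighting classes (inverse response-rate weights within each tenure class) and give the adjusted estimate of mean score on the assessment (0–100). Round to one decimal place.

63.6

Response rates by class: 0–3 yr 195/300 = 65%, 4–9 yr 45/180 = 25%, 10–15 yr 224/320 = 70%, 16–17 yr 90/100 = 90%, 18+ yr 165/220 = 75%.
With weight = n_sampled/n_responded per class, the weighted class total is n_sampled:
  0–3 yr: 300 × 89 = 26,700
  4–9 yr: 180 × 77 = 13,860
  10–15 yr: 320 × 41 = 13,120
  16–17 yr: 100 × 37 = 3700
  18+ yr: 220 × 63 = 13,860
Adjusted estimate = 71,240 / 1,120 = 63.6071 → 63.6.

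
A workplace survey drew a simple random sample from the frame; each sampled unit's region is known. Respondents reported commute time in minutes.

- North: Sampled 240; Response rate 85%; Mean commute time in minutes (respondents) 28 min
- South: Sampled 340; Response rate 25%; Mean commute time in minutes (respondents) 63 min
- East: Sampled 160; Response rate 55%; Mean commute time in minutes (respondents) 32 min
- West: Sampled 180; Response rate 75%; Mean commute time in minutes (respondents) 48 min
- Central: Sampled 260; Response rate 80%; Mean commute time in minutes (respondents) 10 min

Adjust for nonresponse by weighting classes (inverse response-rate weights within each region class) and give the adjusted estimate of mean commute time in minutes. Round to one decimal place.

37.7

Each respondent's weight = sampled/responded in their class; summing within a class gives n_sampled, so:
  North: 240 × 28 = 6720
  South: 340 × 63 = 21,420
  East: 160 × 32 = 5120
  West: 180 × 48 = 8640
  Central: 260 × 10 = 2600
Adjusted estimate = 44,500 / 1,180 = 37.7119 → 37.7.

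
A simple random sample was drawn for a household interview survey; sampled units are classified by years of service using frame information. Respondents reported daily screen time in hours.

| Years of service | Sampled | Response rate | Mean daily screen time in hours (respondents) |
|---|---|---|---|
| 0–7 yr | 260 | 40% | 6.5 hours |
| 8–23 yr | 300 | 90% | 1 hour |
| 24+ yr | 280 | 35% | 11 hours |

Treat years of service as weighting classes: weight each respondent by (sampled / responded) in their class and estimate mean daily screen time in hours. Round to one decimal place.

6.0

Weighting each respondent by the inverse class response rate inflates each class back to its sampled size, so the class weight is n_sampled:
  0–7 yr: 260 × 6.5 = 1690
  8–23 yr: 300 × 1 = 300
  24+ yr: 280 × 11 = 3080
Adjusted estimate = 5070 / 840 = 6.03571 → 6.0.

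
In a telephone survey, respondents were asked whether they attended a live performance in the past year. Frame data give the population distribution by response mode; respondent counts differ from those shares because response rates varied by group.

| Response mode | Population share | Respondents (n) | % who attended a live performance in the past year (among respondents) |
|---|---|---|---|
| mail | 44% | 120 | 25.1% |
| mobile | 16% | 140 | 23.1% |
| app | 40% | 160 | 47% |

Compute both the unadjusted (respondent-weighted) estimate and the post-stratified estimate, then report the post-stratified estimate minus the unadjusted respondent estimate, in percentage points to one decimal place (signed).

+0.8 percentage points

Without adjustment, the pooled respondent share is:
  (120/420)×25.1 + (140/420)×23.1 + (160/420)×47 = 32.7762%
Post-stratified estimate weights by population shares:
  0.44×25.1 + 0.16×23.1 + 0.4×47 = 33.54%
Difference = 33.54 − 32.7762 = 0.7638 pp.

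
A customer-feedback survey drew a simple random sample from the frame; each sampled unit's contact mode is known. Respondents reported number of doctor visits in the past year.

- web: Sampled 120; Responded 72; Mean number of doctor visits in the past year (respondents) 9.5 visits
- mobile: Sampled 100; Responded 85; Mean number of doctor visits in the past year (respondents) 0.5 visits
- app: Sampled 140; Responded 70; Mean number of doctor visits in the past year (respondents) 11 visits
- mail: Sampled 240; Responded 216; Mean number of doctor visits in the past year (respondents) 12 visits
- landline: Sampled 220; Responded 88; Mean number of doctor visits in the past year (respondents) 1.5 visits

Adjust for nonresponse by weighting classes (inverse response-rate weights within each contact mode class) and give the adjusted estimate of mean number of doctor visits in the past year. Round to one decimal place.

7.2

Response rates by class: web 72/120 = 60%, mobile 85/100 = 85%, app 70/140 = 50%, mail 216/240 = 90%, landline 88/220 = 40%.
Inverse-response-rate weighting restores each class to its sampled count, so class totals weight by n_sampled:
  web: 120 × 9.5 = 1140
  mobile: 100 × 0.5 = 50
  app: 140 × 11 = 1540
  mail: 240 × 12 = 2880
  landline: 220 × 1.5 = 330
Adjusted estimate = 5940 / 820 = 7.2439 → 7.2.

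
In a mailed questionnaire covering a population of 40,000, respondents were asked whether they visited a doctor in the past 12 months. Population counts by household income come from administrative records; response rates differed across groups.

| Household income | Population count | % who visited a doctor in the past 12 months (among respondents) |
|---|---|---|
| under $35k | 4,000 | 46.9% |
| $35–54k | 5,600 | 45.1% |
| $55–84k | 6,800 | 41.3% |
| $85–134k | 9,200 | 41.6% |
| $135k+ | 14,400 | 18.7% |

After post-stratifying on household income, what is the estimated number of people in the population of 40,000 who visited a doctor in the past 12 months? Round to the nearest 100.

13,700

Apply each group's respondent rate to its population count:
  under $35k: 4,000 × 46.9% = 1876
  $35–54k: 5,600 × 45.1% = 2525.6
  $55–84k: 6,800 × 41.3% = 2808.4
  $85–134k: 9,200 × 41.6% = 3827.2
  $135k+: 14,400 × 18.7% = 2692.8
Estimated total = 13,730 → 13,700.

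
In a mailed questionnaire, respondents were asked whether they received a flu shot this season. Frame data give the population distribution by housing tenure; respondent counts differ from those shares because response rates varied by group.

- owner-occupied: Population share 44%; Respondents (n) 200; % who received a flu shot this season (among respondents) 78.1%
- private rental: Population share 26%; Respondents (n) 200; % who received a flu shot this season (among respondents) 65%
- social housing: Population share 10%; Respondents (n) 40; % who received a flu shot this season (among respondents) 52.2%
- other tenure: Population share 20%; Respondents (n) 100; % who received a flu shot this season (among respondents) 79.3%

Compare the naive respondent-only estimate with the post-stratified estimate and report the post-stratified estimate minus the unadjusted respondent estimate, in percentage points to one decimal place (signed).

Unadjusted (pooled respondent) estimate weights by respondent counts:
  (200/540)×78.1 + (200/540)×65 + (40/540)×52.2 + (100/540)×79.3 = 71.5519%
Post-stratified estimate weights by population shares:
  0.44×78.1 + 0.26×65 + 0.1×52.2 + 0.2×79.3 = 72.344%
Difference = 72.344 − 71.5519 = 0.7921 pp.

+0.8 percentage points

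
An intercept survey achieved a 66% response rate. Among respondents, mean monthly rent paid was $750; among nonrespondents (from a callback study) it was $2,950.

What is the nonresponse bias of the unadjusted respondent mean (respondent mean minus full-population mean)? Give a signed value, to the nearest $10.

-$750

Nonresponse fraction = 1 − 0.66 = 0.34.
Bias = (nonresponse fraction) × (respondent mean − nonrespondent mean)
     = 0.34 × (750 − 2950) = 0.34 × -2200 = -748.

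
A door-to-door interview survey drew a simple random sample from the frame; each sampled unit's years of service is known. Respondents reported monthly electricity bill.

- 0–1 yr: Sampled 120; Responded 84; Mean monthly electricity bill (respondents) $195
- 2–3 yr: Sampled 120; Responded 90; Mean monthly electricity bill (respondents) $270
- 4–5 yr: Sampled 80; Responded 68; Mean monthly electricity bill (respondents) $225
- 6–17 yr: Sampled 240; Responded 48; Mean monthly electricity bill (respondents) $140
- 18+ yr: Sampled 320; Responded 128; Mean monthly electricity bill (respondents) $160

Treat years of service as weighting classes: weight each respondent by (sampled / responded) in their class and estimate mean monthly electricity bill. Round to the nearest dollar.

$180

Class response rates: 0–1 yr 84/120 = 70%, 2–3 yr 90/120 = 75%, 4–5 yr 68/80 = 85%, 6–17 yr 48/240 = 20%, 18+ yr 128/320 = 40%.
Inverse-response-rate weighting restores each class to its sampled count, so class totals weight by n_sampled:
  0–1 yr: 120 × 195 = 23,400
  2–3 yr: 120 × 270 = 32,400
  4–5 yr: 80 × 225 = 18,000
  6–17 yr: 240 × 140 = 33,600
  18+ yr: 320 × 160 = 51,200
Adjusted estimate = 158,600 / 880 = 180.227 → $180.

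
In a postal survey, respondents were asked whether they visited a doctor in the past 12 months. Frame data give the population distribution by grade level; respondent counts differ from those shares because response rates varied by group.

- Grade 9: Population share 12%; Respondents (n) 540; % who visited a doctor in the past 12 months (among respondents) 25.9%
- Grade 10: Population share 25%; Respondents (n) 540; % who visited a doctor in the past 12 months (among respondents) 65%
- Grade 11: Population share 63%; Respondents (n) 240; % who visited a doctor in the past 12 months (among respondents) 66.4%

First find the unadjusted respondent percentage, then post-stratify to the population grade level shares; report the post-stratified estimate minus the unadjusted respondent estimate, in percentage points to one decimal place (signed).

+11.9 percentage points

Naive respondent-only estimate (weights = respondent counts):
  (540/1320)×25.9 + (540/1320)×65 + (240/1320)×66.4 = 49.2591%
Reweighting by population grade level shares:
  0.12×25.9 + 0.25×65 + 0.63×66.4 = 61.19%
Difference = 61.19 − 49.2591 = 11.9309 pp.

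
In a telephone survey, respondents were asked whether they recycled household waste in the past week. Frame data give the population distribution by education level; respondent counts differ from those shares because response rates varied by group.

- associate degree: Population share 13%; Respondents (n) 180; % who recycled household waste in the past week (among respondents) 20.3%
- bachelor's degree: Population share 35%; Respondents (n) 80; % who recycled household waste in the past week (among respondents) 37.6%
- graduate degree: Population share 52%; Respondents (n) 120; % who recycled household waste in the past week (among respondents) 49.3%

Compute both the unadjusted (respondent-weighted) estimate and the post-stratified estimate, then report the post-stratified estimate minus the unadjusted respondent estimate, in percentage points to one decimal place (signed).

Naive respondent-only estimate (weights = respondent counts):
  (180/380)×20.3 + (80/380)×37.6 + (120/380)×49.3 = 33.1%
Post-stratified estimate weights by population shares:
  0.13×20.3 + 0.35×37.6 + 0.52×49.3 = 41.435%
Difference = 41.435 − 33.1 = 8.335 pp.

+8.3 percentage points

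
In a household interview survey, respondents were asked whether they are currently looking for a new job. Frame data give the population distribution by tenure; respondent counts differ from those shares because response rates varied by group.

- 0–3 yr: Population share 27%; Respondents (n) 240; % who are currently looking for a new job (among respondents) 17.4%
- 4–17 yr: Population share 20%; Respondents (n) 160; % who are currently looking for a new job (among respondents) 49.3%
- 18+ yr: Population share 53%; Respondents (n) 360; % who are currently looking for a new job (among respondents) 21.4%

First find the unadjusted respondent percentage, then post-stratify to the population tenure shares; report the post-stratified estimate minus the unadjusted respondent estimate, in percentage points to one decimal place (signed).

Without adjustment, the pooled respondent share is:
  (240/760)×17.4 + (160/760)×49.3 + (360/760)×21.4 = 26.0105%
Post-stratifying to population shares instead:
  0.27×17.4 + 0.2×49.3 + 0.53×21.4 = 25.9%
Difference = 25.9 − 26.0105 = -0.1105 pp.

-0.1 percentage points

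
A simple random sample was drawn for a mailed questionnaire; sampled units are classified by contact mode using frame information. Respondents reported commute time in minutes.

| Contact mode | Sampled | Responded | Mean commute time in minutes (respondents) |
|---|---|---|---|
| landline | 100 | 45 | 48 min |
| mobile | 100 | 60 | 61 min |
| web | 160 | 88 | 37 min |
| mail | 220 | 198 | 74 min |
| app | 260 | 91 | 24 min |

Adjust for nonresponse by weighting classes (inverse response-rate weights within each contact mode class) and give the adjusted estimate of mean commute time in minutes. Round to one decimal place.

Class response rates: landline 45/100 = 45%, mobile 60/100 = 60%, web 88/160 = 55%, mail 198/220 = 90%, app 91/260 = 35%.
Each respondent's weight = sampled/responded in their class; summing within a class gives n_sampled, so:
  landline: 100 × 48 = 4800
  mobile: 100 × 61 = 6100
  web: 160 × 37 = 5920
  mail: 220 × 74 = 16,280
  app: 260 × 24 = 6240
Adjusted estimate = 39,340 / 840 = 46.8333 → 46.8.

46.8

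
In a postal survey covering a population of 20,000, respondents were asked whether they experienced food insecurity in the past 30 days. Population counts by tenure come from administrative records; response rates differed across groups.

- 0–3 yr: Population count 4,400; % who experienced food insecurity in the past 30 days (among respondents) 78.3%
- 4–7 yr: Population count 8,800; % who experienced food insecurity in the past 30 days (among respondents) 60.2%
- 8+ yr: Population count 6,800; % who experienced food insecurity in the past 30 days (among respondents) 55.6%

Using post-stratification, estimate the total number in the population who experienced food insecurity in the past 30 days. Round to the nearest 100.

12,500

Each cell contributes its population count × the respondent rate:
  0–3 yr: 4,400 × 78.3% = 3445.2
  4–7 yr: 8,800 × 60.2% = 5297.6
  8+ yr: 6,800 × 55.6% = 3780.8
Estimated total = 12523.6 → 12,500.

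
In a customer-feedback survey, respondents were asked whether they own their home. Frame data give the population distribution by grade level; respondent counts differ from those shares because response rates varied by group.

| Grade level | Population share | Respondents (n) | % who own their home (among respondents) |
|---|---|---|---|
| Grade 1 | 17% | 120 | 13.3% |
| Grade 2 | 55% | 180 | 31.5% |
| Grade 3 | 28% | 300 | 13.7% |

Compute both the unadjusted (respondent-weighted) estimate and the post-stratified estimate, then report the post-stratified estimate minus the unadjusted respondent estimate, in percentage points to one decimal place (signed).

Unadjusted (pooled respondent) estimate weights by respondent counts:
  (120/600)×13.3 + (180/600)×31.5 + (300/600)×13.7 = 18.96%
Post-stratified estimate weights by population shares:
  0.17×13.3 + 0.55×31.5 + 0.28×13.7 = 23.422%
Difference = 23.422 − 18.96 = 4.462 pp.

+4.5 percentage points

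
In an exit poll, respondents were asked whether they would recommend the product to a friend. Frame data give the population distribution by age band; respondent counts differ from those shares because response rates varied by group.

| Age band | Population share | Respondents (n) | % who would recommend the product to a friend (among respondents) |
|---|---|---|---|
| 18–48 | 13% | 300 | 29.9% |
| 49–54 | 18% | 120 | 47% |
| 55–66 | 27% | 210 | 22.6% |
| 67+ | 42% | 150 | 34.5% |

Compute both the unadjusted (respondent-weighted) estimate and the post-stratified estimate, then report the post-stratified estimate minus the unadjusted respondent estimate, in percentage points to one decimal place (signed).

+1.5 percentage points

Unadjusted (pooled respondent) estimate weights by respondent counts:
  (300/780)×29.9 + (120/780)×47 + (210/780)×22.6 + (150/780)×34.5 = 31.45%
Post-stratified estimate weights by population shares:
  0.13×29.9 + 0.18×47 + 0.27×22.6 + 0.42×34.5 = 32.939%
Difference = 32.939 − 31.45 = 1.489 pp.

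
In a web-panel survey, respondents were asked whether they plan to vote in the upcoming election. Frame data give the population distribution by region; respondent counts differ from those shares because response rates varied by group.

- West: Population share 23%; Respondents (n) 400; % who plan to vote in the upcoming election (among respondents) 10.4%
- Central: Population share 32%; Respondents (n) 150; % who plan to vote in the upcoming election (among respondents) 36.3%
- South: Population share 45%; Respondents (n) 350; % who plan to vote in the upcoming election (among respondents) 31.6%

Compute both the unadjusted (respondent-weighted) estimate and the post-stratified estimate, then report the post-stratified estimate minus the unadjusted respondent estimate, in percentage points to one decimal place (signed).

Naive respondent-only estimate (weights = respondent counts):
  (400/900)×10.4 + (150/900)×36.3 + (350/900)×31.6 = 22.9611%
Reweighting by population region shares:
  0.23×10.4 + 0.32×36.3 + 0.45×31.6 = 28.228%
Difference = 28.228 − 22.9611 = 5.2669 pp.

+5.3 percentage points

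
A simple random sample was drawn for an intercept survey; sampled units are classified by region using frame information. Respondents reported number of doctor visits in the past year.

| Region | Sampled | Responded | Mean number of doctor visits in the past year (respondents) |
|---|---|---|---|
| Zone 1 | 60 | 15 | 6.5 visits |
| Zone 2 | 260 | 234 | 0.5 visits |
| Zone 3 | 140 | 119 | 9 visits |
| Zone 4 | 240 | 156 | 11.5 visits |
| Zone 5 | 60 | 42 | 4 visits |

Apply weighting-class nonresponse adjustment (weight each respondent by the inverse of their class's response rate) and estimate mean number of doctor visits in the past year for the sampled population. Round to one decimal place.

6.3

Response rates by class: Zone 1 15/60 = 25%, Zone 2 234/260 = 90%, Zone 3 119/140 = 85%, Zone 4 156/240 = 65%, Zone 5 42/60 = 70%.
With weight = n_sampled/n_responded per class, the weighted class total is n_sampled:
  Zone 1: 60 × 6.5 = 390
  Zone 2: 260 × 0.5 = 130
  Zone 3: 140 × 9 = 1260
  Zone 4: 240 × 11.5 = 2760
  Zone 5: 60 × 4 = 240
Adjusted estimate = 4780 / 760 = 6.28947 → 6.3.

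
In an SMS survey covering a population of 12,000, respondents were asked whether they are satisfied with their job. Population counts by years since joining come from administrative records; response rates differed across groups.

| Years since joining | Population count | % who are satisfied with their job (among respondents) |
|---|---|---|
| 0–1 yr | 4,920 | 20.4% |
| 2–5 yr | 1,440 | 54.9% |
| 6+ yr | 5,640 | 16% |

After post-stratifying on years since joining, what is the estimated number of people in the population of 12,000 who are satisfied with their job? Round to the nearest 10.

Each cell contributes its population count × the respondent rate:
  0–1 yr: 4,920 × 20.4% = 1003.68
  2–5 yr: 1,440 × 54.9% = 790.56
  6+ yr: 5,640 × 16% = 902.4
Estimated total = 2696.64 → 2,700.

2,700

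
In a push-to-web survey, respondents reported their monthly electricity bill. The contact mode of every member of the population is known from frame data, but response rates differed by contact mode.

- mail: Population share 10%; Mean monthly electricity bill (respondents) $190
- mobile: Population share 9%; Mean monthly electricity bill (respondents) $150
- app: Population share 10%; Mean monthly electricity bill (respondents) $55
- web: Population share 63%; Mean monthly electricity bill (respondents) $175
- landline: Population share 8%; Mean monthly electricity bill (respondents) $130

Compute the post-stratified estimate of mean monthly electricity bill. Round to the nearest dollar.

Post-stratification weights by population share, not respondent share:
  mail: 0.1 × 190 = 19
  mobile: 0.09 × 150 = 13.5
  app: 0.1 × 55 = 5.5
  web: 0.63 × 175 = 110.25
  landline: 0.08 × 130 = 10.4
Post-stratified estimate = 158.65 → $159.

$159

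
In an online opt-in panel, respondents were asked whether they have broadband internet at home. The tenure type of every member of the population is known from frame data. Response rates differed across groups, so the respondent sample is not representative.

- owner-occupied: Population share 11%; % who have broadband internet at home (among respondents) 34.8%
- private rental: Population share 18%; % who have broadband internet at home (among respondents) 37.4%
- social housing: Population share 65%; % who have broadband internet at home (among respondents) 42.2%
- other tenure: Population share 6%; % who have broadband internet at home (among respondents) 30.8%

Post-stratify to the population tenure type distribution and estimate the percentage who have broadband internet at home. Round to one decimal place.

39.8%

Post-stratification weights by population share, not respondent share:
  owner-occupied: 0.11 × 34.8 = 3.828
  private rental: 0.18 × 37.4 = 6.732
  social housing: 0.65 × 42.2 = 27.43
  other tenure: 0.06 × 30.8 = 1.848
Post-stratified estimate = 39.838 → 39.8%.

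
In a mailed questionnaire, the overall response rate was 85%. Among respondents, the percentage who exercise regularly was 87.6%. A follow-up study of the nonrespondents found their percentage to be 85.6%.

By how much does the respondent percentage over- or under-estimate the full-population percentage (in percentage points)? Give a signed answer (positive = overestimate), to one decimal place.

Nonresponse fraction = 1 − 0.85 = 0.15.
Bias = (nonresponse fraction) × (respondent percentage − nonrespondent percentage)
     = 0.15 × (87.6 − 85.6) = 0.15 × 2 = 0.3.

+0.3 percentage points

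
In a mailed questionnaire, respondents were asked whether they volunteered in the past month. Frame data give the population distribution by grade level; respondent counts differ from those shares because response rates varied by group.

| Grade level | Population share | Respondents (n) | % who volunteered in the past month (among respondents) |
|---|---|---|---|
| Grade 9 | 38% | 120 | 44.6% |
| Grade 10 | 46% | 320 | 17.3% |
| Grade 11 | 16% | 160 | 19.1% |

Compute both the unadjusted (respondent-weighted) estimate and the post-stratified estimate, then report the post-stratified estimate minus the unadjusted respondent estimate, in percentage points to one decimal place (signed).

Naive respondent-only estimate (weights = respondent counts):
  (120/600)×44.6 + (320/600)×17.3 + (160/600)×19.1 = 23.24%
Post-stratifying to population shares instead:
  0.38×44.6 + 0.46×17.3 + 0.16×19.1 = 27.962%
Difference = 27.962 − 23.24 = 4.722 pp.

+4.7 percentage points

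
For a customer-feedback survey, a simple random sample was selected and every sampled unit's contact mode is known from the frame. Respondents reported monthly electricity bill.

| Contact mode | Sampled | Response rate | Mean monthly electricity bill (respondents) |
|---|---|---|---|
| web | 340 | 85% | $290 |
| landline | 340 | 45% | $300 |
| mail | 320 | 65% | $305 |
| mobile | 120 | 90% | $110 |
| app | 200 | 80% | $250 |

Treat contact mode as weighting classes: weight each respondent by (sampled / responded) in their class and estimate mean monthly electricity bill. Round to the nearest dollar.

$274

Inverse-response-rate weighting restores each class to its sampled count, so class totals weight by n_sampled:
  web: 340 × 290 = 98,600
  landline: 340 × 300 = 102,000
  mail: 320 × 305 = 97,600
  mobile: 120 × 110 = 13,200
  app: 200 × 250 = 50,000
Adjusted estimate = 361,400 / 1,320 = 273.788 → $274.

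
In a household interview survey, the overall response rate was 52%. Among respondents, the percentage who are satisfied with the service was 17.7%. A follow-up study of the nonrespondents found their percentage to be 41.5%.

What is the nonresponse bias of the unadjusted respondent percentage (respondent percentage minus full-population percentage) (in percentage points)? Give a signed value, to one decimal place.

Nonresponse fraction = 1 − 0.52 = 0.48.
Bias = (nonresponse fraction) × (respondent percentage − nonrespondent percentage)
     = 0.48 × (17.7 − 41.5) = 0.48 × -23.8 = -11.424.

-11.4 percentage points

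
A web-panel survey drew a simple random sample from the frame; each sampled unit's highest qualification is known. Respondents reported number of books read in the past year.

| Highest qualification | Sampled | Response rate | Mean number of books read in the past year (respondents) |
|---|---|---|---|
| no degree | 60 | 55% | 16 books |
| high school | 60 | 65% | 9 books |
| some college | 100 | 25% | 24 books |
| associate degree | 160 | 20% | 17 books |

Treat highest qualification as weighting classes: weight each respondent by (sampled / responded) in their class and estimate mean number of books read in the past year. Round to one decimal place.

Weighting each respondent by the inverse class response rate inflates each class back to its sampled size, so the class weight is n_sampled:
  no degree: 60 × 16 = 960
  high school: 60 × 9 = 540
  some college: 100 × 24 = 2400
  associate degree: 160 × 17 = 2720
Adjusted estimate = 6620 / 380 = 17.4211 → 17.4.

17.4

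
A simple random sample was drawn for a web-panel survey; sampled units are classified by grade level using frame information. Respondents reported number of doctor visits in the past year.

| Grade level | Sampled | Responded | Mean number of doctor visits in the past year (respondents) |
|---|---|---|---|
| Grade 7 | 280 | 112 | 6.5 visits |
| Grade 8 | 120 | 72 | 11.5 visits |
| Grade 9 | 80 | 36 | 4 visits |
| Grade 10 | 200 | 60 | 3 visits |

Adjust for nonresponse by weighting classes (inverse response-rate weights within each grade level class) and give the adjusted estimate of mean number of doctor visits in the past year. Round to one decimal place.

Class response rates: Grade 7 112/280 = 40%, Grade 8 72/120 = 60%, Grade 9 36/80 = 45%, Grade 10 60/200 = 30%.
Inverse-response-rate weighting restores each class to its sampled count, so class totals weight by n_sampled:
  Grade 7: 280 × 6.5 = 1820
  Grade 8: 120 × 11.5 = 1380
  Grade 9: 80 × 4 = 320
  Grade 10: 200 × 3 = 600
Adjusted estimate = 4120 / 680 = 6.05882 → 6.1.

6.1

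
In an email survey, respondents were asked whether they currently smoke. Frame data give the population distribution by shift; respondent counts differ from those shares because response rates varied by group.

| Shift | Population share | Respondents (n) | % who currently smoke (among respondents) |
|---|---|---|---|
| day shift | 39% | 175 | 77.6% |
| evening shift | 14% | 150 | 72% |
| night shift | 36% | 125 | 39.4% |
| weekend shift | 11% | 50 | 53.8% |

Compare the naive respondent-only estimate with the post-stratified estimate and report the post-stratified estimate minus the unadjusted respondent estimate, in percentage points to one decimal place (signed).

Naive respondent-only estimate (weights = respondent counts):
  (175/500)×77.6 + (150/500)×72 + (125/500)×39.4 + (50/500)×53.8 = 63.99%
Post-stratified estimate weights by population shares:
  0.39×77.6 + 0.14×72 + 0.36×39.4 + 0.11×53.8 = 60.446%
Difference = 60.446 − 63.99 = -3.544 pp.

-3.5 percentage points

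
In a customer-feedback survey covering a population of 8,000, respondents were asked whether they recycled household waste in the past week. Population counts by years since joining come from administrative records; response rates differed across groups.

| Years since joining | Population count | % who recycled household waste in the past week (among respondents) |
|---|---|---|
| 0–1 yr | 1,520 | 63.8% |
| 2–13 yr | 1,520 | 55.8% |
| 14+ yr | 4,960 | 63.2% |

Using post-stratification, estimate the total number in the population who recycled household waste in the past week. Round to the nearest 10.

Estimated count per cell = population count × respondent percentage:
  0–1 yr: 1,520 × 63.8% = 969.76
  2–13 yr: 1,520 × 55.8% = 848.16
  14+ yr: 4,960 × 63.2% = 3134.72
Estimated total = 4952.64 → 4,950.

4,950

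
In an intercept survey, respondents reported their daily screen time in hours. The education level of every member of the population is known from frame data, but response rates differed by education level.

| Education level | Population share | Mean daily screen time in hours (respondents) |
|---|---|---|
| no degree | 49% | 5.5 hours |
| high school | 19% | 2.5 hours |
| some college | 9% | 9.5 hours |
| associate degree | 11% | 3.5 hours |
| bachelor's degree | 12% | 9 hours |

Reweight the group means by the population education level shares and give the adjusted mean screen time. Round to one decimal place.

Post-stratification weights by population share, not respondent share:
  no degree: 0.49 × 5.5 = 2.695
  high school: 0.19 × 2.5 = 0.475
  some college: 0.09 × 9.5 = 0.855
  associate degree: 0.11 × 3.5 = 0.385
  bachelor's degree: 0.12 × 9 = 1.08
Post-stratified estimate = 5.49 → 5.5.

5.5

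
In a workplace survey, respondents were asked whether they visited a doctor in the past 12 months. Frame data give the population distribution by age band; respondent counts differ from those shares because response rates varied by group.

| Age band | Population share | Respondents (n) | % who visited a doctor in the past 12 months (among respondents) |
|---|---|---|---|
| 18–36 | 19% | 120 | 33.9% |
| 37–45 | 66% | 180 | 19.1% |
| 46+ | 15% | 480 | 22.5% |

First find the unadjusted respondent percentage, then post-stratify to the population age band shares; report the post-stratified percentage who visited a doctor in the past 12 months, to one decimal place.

Naive respondent-only estimate (weights = respondent counts):
  (120/780)×33.9 + (180/780)×19.1 + (480/780)×22.5 = 23.4692%
Post-stratified estimate weights by population shares:
  0.19×33.9 + 0.66×19.1 + 0.15×22.5 = 22.422%

22.4%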